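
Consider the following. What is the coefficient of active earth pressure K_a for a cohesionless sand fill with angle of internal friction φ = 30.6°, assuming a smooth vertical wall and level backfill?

K_a = tan²(45° − φ/2) = tan²(29.70°) = 0.3253.

0.325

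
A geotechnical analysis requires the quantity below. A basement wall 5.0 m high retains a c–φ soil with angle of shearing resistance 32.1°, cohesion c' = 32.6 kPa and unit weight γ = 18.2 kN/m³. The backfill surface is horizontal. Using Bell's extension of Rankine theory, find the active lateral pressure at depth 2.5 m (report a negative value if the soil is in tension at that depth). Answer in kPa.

-22.1 kPa

K_a = (1 − sin φ)/(1 + sin φ) = 0.3060.
σ_a = K_a γ z − 2c√K_a = 0.3060×18.2×2.5 − 2×32.6×0.5532 = -22.14 kPa.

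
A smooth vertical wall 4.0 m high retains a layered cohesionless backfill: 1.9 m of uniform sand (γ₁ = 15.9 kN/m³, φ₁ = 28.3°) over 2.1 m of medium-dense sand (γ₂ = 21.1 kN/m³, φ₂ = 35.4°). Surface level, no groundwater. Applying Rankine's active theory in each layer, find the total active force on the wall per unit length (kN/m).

K_a1 = tan²(45°−28.3°/2) = 0.3568; K_a2 = tan²(45°−35.4°/2) = 0.2664.
Layer 1: σ at base = K_a1 γ₁ h₁ = 10.78 kPa; P₁ = ½×10.78×1.9 = 10.24.
Layer 2: σ_v at top = γ₁h₁ = 30.21; σ_h top = K_a2×30.21 = 8.048; σ_h base = K_a2×(30.21+21.1×2.1) = 19.85.
P₂ = ½(8.048+19.85)×2.1 = 29.29. Total P_a = 10.24+29.29 = 39.53 kN/m.

39.5 kN/m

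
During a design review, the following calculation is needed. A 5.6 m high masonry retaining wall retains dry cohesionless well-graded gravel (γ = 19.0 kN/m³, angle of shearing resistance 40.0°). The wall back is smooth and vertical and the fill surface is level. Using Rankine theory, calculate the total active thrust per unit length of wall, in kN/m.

K_a = tan²(45° − φ/2) = 0.2174.
P_a = ½ K_a γ H² = 0.5 × 0.2174 × 19.0 × 5.6² = 64.78 kN/m.

64.8 kN/m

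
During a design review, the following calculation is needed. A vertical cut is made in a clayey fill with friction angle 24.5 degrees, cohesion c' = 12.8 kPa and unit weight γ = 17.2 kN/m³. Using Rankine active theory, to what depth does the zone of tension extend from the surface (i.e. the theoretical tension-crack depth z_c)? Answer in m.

K_a = tan²(45° − 24.5°/2) = 0.4137; √K_a = 0.6432.
The active pressure is zero where K_a γ z = 2c√K_a, so z_c = 2c/(γ√K_a) = 2×12.8/(17.2×0.6432) = 2.314 m.

2.31 m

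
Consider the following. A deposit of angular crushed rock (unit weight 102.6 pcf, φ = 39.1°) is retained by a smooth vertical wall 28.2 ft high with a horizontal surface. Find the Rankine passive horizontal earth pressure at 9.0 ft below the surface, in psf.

K_p = (1 + sin φ)/(1 − sin φ) = 4.415.
σ_h = K_p γ z = 4.415 × 102.6 × 9.0 = 4077 psf.

4080 psf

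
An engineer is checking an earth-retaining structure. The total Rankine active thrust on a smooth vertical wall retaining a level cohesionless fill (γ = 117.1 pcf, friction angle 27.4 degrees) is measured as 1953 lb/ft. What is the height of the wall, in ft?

9.50 ft

K_a = 0.3697. P_a = ½ K_a γ H² ⇒ H = √(2P_a/(K_a γ)).
H = √(2×1953/(0.3697×117.1)) = 9.499 ft.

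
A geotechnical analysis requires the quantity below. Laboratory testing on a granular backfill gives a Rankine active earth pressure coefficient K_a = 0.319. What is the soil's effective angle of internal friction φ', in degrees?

K_a = tan²(45° − φ/2) ⇒ 45° − φ/2 = arctan(√0.319) = 29.46°.
φ = 2(45° − 29.46°) = 31.08°.

31.1°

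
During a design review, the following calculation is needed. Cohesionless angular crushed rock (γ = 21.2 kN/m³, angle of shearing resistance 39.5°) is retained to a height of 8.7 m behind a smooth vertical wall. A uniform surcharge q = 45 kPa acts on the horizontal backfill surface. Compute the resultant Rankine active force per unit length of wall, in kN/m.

K_a = tan²(45° − φ/2) = 0.2224.
Soil triangle: ½ K_a γ H² = 0.5×0.2224×21.2×8.7² = 178.5 kN/m.
Surcharge rectangle: K_a q H = 0.2224×45×8.7 = 87.08 kN/m.
Total = 178.5 + 87.08 = 265.5 kN/m.

266 kN/m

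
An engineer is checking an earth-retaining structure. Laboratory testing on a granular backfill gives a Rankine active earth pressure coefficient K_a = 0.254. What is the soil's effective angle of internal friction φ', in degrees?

K_a = tan²(45° − φ/2) ⇒ 45° − φ/2 = arctan(√0.254) = 26.75°.
φ = 2(45° − 26.75°) = 36.51°.

36.5°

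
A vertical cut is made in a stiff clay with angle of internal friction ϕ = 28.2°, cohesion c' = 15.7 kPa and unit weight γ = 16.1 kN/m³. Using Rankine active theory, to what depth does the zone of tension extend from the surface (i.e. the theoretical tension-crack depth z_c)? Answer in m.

3.26 m

K_a = tan²(45° − 28.2°/2) = 0.3582; √K_a = 0.5985.
The active pressure is zero where K_a γ z = 2c√K_a, so z_c = 2c/(γ√K_a) = 2×15.7/(16.1×0.5985) = 3.259 m.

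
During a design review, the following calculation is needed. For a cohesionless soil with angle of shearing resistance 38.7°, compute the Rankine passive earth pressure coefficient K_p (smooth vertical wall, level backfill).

K_p = (1 + sin φ)/(1 − sin φ) = tan²(45° + 38.7°/2) = 4.337.

4.34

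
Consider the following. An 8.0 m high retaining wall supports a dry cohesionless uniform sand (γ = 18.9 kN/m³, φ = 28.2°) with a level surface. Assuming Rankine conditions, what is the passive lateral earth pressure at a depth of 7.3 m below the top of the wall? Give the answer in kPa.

K_p = (1 + sin φ)/(1 − sin φ) = 2.792.
σ_h = K_p γ z = 2.792 × 18.9 × 7.3 = 385.2 kPa.

385 kPa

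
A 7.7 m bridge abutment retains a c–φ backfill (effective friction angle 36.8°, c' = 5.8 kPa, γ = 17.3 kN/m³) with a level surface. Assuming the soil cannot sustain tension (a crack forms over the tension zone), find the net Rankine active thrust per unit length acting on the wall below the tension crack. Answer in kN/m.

87.8 kN/m

K_a = 0.2508; √K_a = 0.5008.
Tension-crack depth z_c = 2c/(γ√K_a) = 2×5.8/(17.3×0.5008) = 1.339 m.
σ_a at base = K_a γ H − 2c√K_a = 0.2508×17.3×7.7 − 2×5.8×0.5008 = 27.60 kPa.
P_a = ½ × 27.60 × (H − z_c) = 0.5×27.60×6.361 = 87.77 kN/m.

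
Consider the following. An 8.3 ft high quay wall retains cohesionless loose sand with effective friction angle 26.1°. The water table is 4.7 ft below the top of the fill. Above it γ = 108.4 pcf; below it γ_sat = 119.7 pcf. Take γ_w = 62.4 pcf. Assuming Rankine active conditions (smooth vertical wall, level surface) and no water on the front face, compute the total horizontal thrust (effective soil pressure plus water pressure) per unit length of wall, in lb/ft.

K_a = tan²(45° − φ/2) = 0.3889.
γ' = 119.7 − 62.4 = 57.30 pcf. Depth below WT = 3.6 ft.
σ'_h at WT = K_a γ d_w = 198.2 psf; at base = 198.2 + K_a γ' × 3.6 = 278.4 psf.
P₁ (0–4.7 ft) = ½×198.2×4.7 = 465.7. P₂ (4.7–8.3 ft) = ½(198.2+278.4)×3.6 = 857.8.
P_w = ½ γ_w h₂² = 0.5×62.4×3.6² = 404.4. Total = 465.7+857.8+404.4 = 1728 lb/ft.

1730 lb/ft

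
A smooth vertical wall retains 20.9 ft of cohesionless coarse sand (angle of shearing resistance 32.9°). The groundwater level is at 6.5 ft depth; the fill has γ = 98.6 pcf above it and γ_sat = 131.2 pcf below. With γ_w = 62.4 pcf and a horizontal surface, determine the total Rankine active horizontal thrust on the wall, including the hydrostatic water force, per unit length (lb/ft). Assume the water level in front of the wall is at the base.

11900 lb/ft

K_a = tan²(45° − φ/2) = 0.2960.
γ' = 131.2 − 62.4 = 68.80 pcf. Depth below WT = 14.4 ft.
σ'_h at WT = K_a γ d_w = 189.7 psf; at base = 189.7 + K_a γ' × 14.4 = 483.0 psf.
P₁ (0–6.5 ft) = ½×189.7×6.5 = 616.6. P₂ (6.5–20.9 ft) = ½(189.7+483.0)×14.4 = 4844.
P_w = ½ γ_w h₂² = 0.5×62.4×14.4² = 6470. Total = 616.6+4844+6470 = 11930 lb/ft.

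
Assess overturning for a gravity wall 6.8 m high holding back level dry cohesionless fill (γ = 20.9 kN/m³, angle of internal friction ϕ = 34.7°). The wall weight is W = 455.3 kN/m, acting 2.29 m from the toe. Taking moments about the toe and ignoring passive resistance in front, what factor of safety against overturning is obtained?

3.47

K_a = tan²(45° − 34.7°/2) = 0.2745.
P_a = ½K_aγH² = 0.5×0.2745×20.9×6.8² = 132.6 kN/m, acting at H/3 = 2.267 m above the base.
Overturning moment M_o = P_a × H/3 = 132.6 × 2.267 = 300.6.
Resisting moment M_r = W × 2.29 = 455.3 × 2.29 = 1043.
FS_overturning = M_r/M_o = 1043/300.6 = 3.468.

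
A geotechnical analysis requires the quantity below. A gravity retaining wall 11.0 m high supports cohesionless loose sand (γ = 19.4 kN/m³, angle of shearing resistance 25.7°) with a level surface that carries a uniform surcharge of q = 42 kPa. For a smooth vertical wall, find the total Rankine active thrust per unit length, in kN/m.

646 kN/m

K_a = tan²(45° − φ/2) = 0.3950.
Soil triangle: ½ K_a γ H² = 0.5×0.3950×19.4×11.0² = 463.6 kN/m.
Surcharge rectangle: K_a q H = 0.3950×42×11.0 = 182.5 kN/m.
Total = 463.6 + 182.5 = 646.2 kN/m.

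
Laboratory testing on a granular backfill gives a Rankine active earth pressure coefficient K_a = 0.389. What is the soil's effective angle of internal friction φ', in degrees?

26.1°

K_a = tan²(45° − φ/2) ⇒ 45° − φ/2 = arctan(√0.389) = 31.95°.
φ = 2(45° − 31.95°) = 26.10°.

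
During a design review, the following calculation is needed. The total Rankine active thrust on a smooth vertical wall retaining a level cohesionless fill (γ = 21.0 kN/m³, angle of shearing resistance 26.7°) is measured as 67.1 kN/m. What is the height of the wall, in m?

4.10 m

K_a = 0.3800. P_a = ½ K_a γ H² ⇒ H = √(2P_a/(K_a γ)).
H = √(2×67.1/(0.3800×21.0)) = 4.101 m.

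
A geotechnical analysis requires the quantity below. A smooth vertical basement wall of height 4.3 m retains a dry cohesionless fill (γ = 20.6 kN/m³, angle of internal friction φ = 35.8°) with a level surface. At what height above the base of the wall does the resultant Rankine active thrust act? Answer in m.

1.43 m

K_a = 0.2619.
The pressure distribution is triangular, so the resultant acts at H/3 above the base = 4.3/3 = 1.433 m.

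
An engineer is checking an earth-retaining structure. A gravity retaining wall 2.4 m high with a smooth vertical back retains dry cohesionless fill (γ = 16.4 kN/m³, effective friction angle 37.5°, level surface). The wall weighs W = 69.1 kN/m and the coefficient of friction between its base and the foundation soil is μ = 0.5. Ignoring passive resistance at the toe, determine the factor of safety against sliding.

3.01

K_a = tan²(45° − 37.5°/2) = 0.2432.
P_a = ½K_aγH² = 0.5×0.2432×16.4×2.4² = 11.49 kN/m, acting at H/3 = 0.8000 m above the base.
FS_sliding = μW / P_a = 0.5×69.1 / 11.49 = 3.008.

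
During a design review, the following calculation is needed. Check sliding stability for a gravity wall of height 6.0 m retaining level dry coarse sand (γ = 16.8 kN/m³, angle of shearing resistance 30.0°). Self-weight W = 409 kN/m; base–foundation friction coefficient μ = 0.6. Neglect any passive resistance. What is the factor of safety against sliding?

2.43

K_a = tan²(45° − 30.0°/2) = 0.3333.
P_a = ½K_aγH² = 0.5×0.3333×16.8×6.0² = 100.8 kN/m, acting at H/3 = 2.000 m above the base.
FS_sliding = μW / P_a = 0.6×409 / 100.8 = 2.435.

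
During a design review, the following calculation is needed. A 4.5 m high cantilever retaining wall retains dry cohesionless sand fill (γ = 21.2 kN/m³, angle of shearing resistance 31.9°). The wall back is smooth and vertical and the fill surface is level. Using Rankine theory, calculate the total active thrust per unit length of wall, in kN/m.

66.2 kN/m

K_a = tan²(45° − φ/2) = 0.3085.
P_a = ½ K_a γ H² = 0.5 × 0.3085 × 21.2 × 4.5² = 66.22 kN/m.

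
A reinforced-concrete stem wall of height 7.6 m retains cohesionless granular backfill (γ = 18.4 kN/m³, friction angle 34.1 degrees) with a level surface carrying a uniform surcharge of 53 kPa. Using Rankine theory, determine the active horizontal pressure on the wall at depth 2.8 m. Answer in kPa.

29.4 kPa

K_a = (1 − sin φ)/(1 + sin φ) = 0.2815.
σ_v = γz + q = 18.4 × 2.8 + 53 = 104.5 kPa.
σ_h = K_a σ_v = 0.2815 × 104.5 = 29.43 kPa.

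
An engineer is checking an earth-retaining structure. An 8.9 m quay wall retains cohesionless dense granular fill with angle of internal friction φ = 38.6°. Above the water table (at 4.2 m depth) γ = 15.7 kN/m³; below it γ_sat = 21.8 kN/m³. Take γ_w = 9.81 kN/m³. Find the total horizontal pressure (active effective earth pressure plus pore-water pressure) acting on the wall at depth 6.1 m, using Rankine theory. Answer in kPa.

39.2 kPa

K_a = (1 − sin φ)/(1 + sin φ) = 0.2316.
γ' = 21.8 − 9.81 = 11.99 kN/m³.
Effective vertical stress at 6.1 m: σ'_v = 15.7×4.2 + 11.99×1.90 = 88.72 kPa.
σ'_h = K_a σ'_v = 0.2316 × 88.72 = 20.55 kPa; u = γ_w × 1.90 = 18.64 kPa.
Total σ_h = 20.55 + 18.64 = 39.19 kPa.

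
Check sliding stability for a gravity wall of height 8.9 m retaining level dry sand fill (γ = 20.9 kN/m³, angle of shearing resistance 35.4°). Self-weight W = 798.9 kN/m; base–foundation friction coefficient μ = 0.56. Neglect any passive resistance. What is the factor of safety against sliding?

2.03

K_a = tan²(45° − 35.4°/2) = 0.2664.
P_a = ½K_aγH² = 0.5×0.2664×20.9×8.9² = 220.5 kN/m, acting at H/3 = 2.967 m above the base.
FS_sliding = μW / P_a = 0.56×798.9 / 220.5 = 2.029.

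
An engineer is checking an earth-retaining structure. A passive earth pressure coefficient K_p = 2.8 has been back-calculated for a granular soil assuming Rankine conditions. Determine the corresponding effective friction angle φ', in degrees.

K_p = (1+sin φ)/(1−sin φ) ⇒ sin φ = (K_p − 1)/(K_p + 1) = 0.4737.
φ = arcsin(0.4737) = 28.27°.

28.3°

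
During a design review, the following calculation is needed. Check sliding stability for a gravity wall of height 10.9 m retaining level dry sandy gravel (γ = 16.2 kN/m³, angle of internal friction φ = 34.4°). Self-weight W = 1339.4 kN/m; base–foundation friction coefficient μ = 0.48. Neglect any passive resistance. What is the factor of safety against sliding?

K_a = tan²(45° − 34.4°/2) = 0.2780.
P_a = ½K_aγH² = 0.5×0.2780×16.2×10.9² = 267.5 kN/m, acting at H/3 = 3.633 m above the base.
FS_sliding = μW / P_a = 0.48×1339.4 / 267.5 = 2.403.

2.40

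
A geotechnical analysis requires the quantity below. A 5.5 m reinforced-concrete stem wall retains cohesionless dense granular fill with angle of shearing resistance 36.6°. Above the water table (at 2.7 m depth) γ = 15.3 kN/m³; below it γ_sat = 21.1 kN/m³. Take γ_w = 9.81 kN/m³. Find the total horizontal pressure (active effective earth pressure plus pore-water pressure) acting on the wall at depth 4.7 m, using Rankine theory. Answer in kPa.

K_a = (1 − sin φ)/(1 + sin φ) = 0.2530.
γ' = 21.1 − 9.81 = 11.29 kN/m³.
Effective vertical stress at 4.7 m: σ'_v = 15.3×2.7 + 11.29×2.00 = 63.89 kPa.
σ'_h = K_a σ'_v = 0.2530 × 63.89 = 16.16 kPa; u = γ_w × 2.00 = 19.62 kPa.
Total σ_h = 16.16 + 19.62 = 35.78 kPa.

35.8 kPa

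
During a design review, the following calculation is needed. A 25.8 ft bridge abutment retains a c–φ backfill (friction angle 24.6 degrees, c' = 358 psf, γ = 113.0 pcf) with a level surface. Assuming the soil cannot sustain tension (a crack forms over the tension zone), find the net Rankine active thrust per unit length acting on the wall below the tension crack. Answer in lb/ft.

5910 lb/ft

K_a = 0.4121; √K_a = 0.6420.
Tension-crack depth z_c = 2c/(γ√K_a) = 2×358/(113.0×0.6420) = 9.870 ft.
σ_a at base = K_a γ H − 2c√K_a = 0.4121×113.0×25.8 − 2×358×0.6420 = 741.9 psf.
P_a = ½ × 741.9 × (H − z_c) = 0.5×741.9×15.93 = 5909 lb/ft.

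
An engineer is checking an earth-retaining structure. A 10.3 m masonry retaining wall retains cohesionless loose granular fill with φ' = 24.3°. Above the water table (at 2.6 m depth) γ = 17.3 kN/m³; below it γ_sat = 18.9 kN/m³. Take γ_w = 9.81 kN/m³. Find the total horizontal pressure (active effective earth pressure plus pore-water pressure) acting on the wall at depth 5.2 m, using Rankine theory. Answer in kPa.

54.1 kPa

K_a = (1 − sin φ)/(1 + sin φ) = 0.4169.
γ' = 18.9 − 9.81 = 9.090 kN/m³.
Effective vertical stress at 5.2 m: σ'_v = 17.3×2.6 + 9.090×2.60 = 68.61 kPa.
σ'_h = K_a σ'_v = 0.4169 × 68.61 = 28.61 kPa; u = γ_w × 2.60 = 25.51 kPa.
Total σ_h = 28.61 + 25.51 = 54.11 kPa.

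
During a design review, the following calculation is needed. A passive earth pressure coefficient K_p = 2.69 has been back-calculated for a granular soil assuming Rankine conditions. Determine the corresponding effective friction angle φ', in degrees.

K_p = (1+sin φ)/(1−sin φ) ⇒ sin φ = (K_p − 1)/(K_p + 1) = 0.4580.
φ = arcsin(0.4580) = 27.26°.

27.3°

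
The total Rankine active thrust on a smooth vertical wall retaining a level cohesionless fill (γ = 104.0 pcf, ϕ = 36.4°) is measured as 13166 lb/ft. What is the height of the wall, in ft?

31.5 ft

K_a = 0.2552. P_a = ½ K_a γ H² ⇒ H = √(2P_a/(K_a γ)).
H = √(2×13166/(0.2552×104.0)) = 31.50 ft.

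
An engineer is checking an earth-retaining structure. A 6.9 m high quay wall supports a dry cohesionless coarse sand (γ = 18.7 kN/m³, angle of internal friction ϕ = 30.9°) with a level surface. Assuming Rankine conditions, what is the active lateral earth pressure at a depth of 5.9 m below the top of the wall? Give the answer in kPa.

35.5 kPa

K_a = (1 − sin φ)/(1 + sin φ) = 0.3214.
σ_h = K_a γ z = 0.3214 × 18.7 × 5.9 = 35.46 kPa.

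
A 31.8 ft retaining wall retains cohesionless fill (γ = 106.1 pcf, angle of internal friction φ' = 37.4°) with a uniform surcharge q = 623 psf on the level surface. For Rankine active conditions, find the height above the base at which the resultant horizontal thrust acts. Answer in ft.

12.0 ft

K_a = 0.2443.
Triangular part P₁ = ½K_aγH² = 13100 at H/3 = 10.60 ft; rectangular part P₂ = K_a q H = 4839 at H/2 = 15.90 ft.
ȳ = (P₁·10.60 + P₂·15.90)/(P₁+P₂) = 12.03 ft.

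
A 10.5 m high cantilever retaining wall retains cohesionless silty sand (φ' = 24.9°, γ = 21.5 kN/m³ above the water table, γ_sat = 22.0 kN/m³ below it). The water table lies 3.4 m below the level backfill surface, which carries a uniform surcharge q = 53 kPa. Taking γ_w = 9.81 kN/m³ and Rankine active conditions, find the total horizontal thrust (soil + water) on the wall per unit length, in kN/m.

861 kN/m

K_a = tan²(45° − φ/2) = 0.4074.
γ' = 22.0 − 9.81 = 12.19 kN/m³. h₂ = H − d_w = 7.1 m.
σ'_h: at surface K_a·q = 21.59; at WT K_a(q+γd_w) = 51.38; at base K_a(q+γd_w+γ'h₂) = 86.64 kPa.
P₁ = ½(21.59+51.38)×3.4 = 124.0; P₂ = ½(51.38+86.64)×7.1 = 490.0; P_w = ½γ_w h₂² = 247.3.
Total = 124.0+490.0+247.3 = 861.3 kN/m.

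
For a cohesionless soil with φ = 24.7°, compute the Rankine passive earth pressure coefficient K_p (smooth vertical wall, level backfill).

2.44

K_p = (1 + sin φ)/(1 − sin φ) = tan²(45° + 24.7°/2) = 2.436.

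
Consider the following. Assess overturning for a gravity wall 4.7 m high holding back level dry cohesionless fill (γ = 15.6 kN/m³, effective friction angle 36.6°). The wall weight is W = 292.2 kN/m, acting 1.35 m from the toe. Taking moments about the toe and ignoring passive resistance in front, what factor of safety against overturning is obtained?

K_a = tan²(45° − 36.6°/2) = 0.2530.
P_a = ½K_aγH² = 0.5×0.2530×15.6×4.7² = 43.58 kN/m, acting at H/3 = 1.567 m above the base.
Overturning moment M_o = P_a × H/3 = 43.58 × 1.567 = 68.28.
Resisting moment M_r = W × 1.35 = 292.2 × 1.35 = 394.5.
FS_overturning = M_r/M_o = 394.5/68.28 = 5.777.

5.78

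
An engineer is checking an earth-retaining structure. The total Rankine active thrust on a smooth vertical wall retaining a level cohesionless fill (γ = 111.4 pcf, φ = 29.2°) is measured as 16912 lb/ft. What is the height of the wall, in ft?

29.7 ft

K_a = 0.3442. P_a = ½ K_a γ H² ⇒ H = √(2P_a/(K_a γ)).
H = √(2×16912/(0.3442×111.4)) = 29.70 ft.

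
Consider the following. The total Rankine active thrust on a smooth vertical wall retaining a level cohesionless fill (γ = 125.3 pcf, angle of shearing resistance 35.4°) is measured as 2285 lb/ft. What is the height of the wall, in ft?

11.7 ft

K_a = 0.2664. P_a = ½ K_a γ H² ⇒ H = √(2P_a/(K_a γ)).
H = √(2×2285/(0.2664×125.3)) = 11.70 ft.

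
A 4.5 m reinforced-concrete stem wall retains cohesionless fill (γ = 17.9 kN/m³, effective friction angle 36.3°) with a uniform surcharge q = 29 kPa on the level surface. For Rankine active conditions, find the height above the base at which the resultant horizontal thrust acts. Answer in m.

1.81 m

K_a = 0.2563.
Triangular part P₁ = ½K_aγH² = 46.45 at H/3 = 1.500 m; rectangular part P₂ = K_a q H = 33.44 at H/2 = 2.250 m.
ȳ = (P₁·1.500 + P₂·2.250)/(P₁+P₂) = 1.814 m.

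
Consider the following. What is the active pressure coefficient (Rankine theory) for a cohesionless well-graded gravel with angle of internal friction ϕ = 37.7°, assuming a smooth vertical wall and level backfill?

K_a = tan²(45° − φ/2) = tan²(26.15°) = 0.2411.

0.241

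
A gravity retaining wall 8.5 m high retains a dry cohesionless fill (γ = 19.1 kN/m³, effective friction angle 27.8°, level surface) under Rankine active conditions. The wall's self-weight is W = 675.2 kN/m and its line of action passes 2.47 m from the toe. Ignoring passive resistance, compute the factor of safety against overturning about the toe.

K_a = tan²(45° − 27.8°/2) = 0.3639.
P_a = ½K_aγH² = 0.5×0.3639×19.1×8.5² = 251.1 kN/m, acting at H/3 = 2.833 m above the base.
Overturning moment M_o = P_a × H/3 = 251.1 × 2.833 = 711.4.
Resisting moment M_r = W × 2.47 = 675.2 × 2.47 = 1668.
FS_overturning = M_r/M_o = 1668/711.4 = 2.344.

2.34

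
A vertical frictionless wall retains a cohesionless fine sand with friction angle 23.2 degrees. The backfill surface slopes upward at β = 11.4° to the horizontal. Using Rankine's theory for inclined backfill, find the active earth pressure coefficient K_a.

0.475

K_a = cos β · (cos β − √(cos²β − cos²φ)) / (cos β + √(cos²β − cos²φ)).
cos β = 0.9803, cos φ = 0.9191, √(cos²β − cos²φ) = 0.3408.
K_a = 0.9803 × (0.9803 − 0.3408)/(0.9803 + 0.3408) = 0.4745.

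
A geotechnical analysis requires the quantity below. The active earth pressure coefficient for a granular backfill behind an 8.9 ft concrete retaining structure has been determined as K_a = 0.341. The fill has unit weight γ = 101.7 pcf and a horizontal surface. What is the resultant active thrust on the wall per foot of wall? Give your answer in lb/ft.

P = ½ K_a γ H² = 0.5 × 0.341 × 101.7 × 8.9² = 1373 lb/ft.

1370 lb/ft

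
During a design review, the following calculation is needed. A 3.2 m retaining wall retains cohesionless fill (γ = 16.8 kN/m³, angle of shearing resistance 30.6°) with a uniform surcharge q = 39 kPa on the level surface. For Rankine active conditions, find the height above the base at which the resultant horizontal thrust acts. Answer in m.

1.38 m

K_a = 0.3253.
Triangular part P₁ = ½K_aγH² = 27.98 at H/3 = 1.067 m; rectangular part P₂ = K_a q H = 40.60 at H/2 = 1.600 m.
ȳ = (P₁·1.067 + P₂·1.600)/(P₁+P₂) = 1.382 m.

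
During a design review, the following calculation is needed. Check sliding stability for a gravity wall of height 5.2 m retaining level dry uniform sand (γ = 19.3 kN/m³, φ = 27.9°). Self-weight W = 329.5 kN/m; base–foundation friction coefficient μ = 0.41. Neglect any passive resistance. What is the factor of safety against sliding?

1.43

K_a = tan²(45° − 27.9°/2) = 0.3625.
P_a = ½K_aγH² = 0.5×0.3625×19.3×5.2² = 94.58 kN/m, acting at H/3 = 1.733 m above the base.
FS_sliding = μW / P_a = 0.41×329.5 / 94.58 = 1.428.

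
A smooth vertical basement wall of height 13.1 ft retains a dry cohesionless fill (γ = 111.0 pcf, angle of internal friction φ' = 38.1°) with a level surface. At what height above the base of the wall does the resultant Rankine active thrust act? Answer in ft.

4.37 ft

K_a = 0.2368.
The pressure distribution is triangular, so the resultant acts at H/3 above the base = 13.1/3 = 4.367 ft.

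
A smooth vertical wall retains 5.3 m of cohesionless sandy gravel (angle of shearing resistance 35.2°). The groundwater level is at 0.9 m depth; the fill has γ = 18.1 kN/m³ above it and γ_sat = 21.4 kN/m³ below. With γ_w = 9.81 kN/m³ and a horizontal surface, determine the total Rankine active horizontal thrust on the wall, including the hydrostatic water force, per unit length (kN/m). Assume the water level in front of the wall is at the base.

K_a = tan²(45° − φ/2) = 0.2687.
γ' = 21.4 − 9.81 = 11.59 kN/m³. Depth below WT = 4.4 m.
σ'_h at WT = K_a γ d_w = 4.377 kPa; at base = 4.377 + K_a γ' × 4.4 = 18.08 kPa.
P₁ (0–0.9 m) = ½×4.377×0.9 = 1.970. P₂ (0.9–5.3 m) = ½(4.377+18.08)×4.4 = 49.40.
P_w = ½ γ_w h₂² = 0.5×9.81×4.4² = 94.96. Total = 1.970+49.40+94.96 = 146.3 kN/m.

146 kN/m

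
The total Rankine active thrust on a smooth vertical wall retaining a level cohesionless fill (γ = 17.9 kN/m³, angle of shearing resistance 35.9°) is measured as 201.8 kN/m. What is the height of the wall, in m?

9.30 m

K_a = 0.2607. P_a = ½ K_a γ H² ⇒ H = √(2P_a/(K_a γ)).
H = √(2×201.8/(0.2607×17.9)) = 9.299 m.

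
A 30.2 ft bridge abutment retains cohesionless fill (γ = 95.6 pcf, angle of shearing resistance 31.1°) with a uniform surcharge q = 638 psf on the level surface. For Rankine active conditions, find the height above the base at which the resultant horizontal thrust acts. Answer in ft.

11.6 ft

K_a = 0.3188.
Triangular part P₁ = ½K_aγH² = 13900 at H/3 = 10.07 ft; rectangular part P₂ = K_a q H = 6142 at H/2 = 15.10 ft.
ȳ = (P₁·10.07 + P₂·15.10)/(P₁+P₂) = 11.61 ft.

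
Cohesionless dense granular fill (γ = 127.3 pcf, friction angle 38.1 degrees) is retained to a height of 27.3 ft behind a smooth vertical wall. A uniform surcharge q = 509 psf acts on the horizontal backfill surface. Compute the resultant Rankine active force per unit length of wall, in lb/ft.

K_a = tan²(45° − φ/2) = 0.2368.
Soil triangle: ½ K_a γ H² = 0.5×0.2368×127.3×27.3² = 11230 lb/ft.
Surcharge rectangle: K_a q H = 0.2368×509×27.3 = 3291 lb/ft.
Total = 11230 + 3291 = 14530 lb/ft.

14500 lb/ft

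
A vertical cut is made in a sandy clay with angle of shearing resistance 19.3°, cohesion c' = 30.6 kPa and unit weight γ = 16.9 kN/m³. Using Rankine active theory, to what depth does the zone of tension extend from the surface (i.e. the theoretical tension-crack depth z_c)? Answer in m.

K_a = tan²(45° − 19.3°/2) = 0.5032; √K_a = 0.7094.
The active pressure is zero where K_a γ z = 2c√K_a, so z_c = 2c/(γ√K_a) = 2×30.6/(16.9×0.7094) = 5.105 m.

5.11 m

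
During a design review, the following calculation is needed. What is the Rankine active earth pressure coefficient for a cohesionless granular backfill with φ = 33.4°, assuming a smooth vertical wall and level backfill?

K_a = tan²(45° − φ/2) = tan²(28.30°) = 0.2899.

0.290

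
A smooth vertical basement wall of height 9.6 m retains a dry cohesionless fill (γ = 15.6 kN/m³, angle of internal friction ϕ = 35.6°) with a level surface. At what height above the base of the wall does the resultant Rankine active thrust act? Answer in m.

K_a = 0.2641.
The pressure distribution is triangular, so the resultant acts at H/3 above the base = 9.6/3 = 3.200 m.

3.20 m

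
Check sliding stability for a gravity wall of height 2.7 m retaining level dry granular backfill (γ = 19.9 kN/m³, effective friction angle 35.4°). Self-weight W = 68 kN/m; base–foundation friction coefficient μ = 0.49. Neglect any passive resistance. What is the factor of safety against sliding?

K_a = tan²(45° − 35.4°/2) = 0.2664.
P_a = ½K_aγH² = 0.5×0.2664×19.9×2.7² = 19.32 kN/m, acting at H/3 = 0.9000 m above the base.
FS_sliding = μW / P_a = 0.49×68 / 19.32 = 1.724.

1.72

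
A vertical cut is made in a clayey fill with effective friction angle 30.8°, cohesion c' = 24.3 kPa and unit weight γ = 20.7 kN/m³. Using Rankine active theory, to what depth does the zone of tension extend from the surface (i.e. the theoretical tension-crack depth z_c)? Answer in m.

4.13 m

K_a = tan²(45° − 30.8°/2) = 0.3227; √K_a = 0.5681.
The active pressure is zero where K_a γ z = 2c√K_a, so z_c = 2c/(γ√K_a) = 2×24.3/(20.7×0.5681) = 4.133 m.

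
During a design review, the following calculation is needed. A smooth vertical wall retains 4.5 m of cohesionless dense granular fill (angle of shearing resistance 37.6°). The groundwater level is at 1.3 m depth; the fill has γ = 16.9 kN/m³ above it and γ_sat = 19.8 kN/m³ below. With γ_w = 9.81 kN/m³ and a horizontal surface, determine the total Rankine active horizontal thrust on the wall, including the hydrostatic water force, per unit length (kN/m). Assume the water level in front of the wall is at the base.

83.1 kN/m

K_a = tan²(45° − φ/2) = 0.2421.
γ' = 19.8 − 9.81 = 9.990 kN/m³. Depth below WT = 3.2 m.
σ'_h at WT = K_a γ d_w = 5.319 kPa; at base = 5.319 + K_a γ' × 3.2 = 13.06 kPa.
P₁ (0–1.3 m) = ½×5.319×1.3 = 3.458. P₂ (1.3–4.5 m) = ½(5.319+13.06)×3.2 = 29.41.
P_w = ½ γ_w h₂² = 0.5×9.81×3.2² = 50.23. Total = 3.458+29.41+50.23 = 83.09 kN/m.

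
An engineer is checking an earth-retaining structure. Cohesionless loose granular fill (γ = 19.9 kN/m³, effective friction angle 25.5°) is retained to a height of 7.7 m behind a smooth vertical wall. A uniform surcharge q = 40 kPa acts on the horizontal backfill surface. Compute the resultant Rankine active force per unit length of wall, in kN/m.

357 kN/m

K_a = tan²(45° − φ/2) = 0.3981.
Soil triangle: ½ K_a γ H² = 0.5×0.3981×19.9×7.7² = 234.9 kN/m.
Surcharge rectangle: K_a q H = 0.3981×40×7.7 = 122.6 kN/m.
Total = 234.9 + 122.6 = 357.5 kN/m.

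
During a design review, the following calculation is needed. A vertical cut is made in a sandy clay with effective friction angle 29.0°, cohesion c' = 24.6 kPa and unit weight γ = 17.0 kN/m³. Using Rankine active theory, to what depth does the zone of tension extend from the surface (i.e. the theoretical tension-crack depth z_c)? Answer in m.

4.91 m

K_a = tan²(45° − 29.0°/2) = 0.3470; √K_a = 0.5890.
The active pressure is zero where K_a γ z = 2c√K_a, so z_c = 2c/(γ√K_a) = 2×24.6/(17.0×0.5890) = 4.913 m.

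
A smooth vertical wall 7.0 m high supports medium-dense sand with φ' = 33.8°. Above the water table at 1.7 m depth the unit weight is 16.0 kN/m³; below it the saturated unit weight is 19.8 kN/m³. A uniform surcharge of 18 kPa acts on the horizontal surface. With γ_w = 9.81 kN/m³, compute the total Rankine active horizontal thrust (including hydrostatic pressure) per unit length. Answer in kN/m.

261 kN/m

K_a = tan²(45° − φ/2) = 0.2851.
γ' = 19.8 − 9.81 = 9.990 kN/m³. h₂ = H − d_w = 5.3 m.
σ'_h: at surface K_a·q = 5.132; at WT K_a(q+γd_w) = 12.89; at base K_a(q+γd_w+γ'h₂) = 27.98 kPa.
P₁ = ½(5.132+12.89)×1.7 = 15.32; P₂ = ½(12.89+27.98)×5.3 = 108.3; P_w = ½γ_w h₂² = 137.8.
Total = 15.32+108.3+137.8 = 261.4 kN/m.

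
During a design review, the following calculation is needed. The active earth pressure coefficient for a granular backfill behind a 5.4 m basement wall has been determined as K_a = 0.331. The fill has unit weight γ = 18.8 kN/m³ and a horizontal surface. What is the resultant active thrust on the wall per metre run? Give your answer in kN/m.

90.7 kN/m

P = ½ K_a γ H² = 0.5 × 0.331 × 18.8 × 5.4² = 90.73 kN/m.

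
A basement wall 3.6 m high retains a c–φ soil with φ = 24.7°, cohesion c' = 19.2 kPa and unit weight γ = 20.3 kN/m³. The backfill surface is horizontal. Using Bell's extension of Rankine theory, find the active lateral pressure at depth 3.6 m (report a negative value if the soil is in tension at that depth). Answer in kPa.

5.40 kPa

K_a = (1 − sin φ)/(1 + sin φ) = 0.4106.
σ_a = K_a γ z − 2c√K_a = 0.4106×20.3×3.6 − 2×19.2×0.6408 = 5.399 kPa.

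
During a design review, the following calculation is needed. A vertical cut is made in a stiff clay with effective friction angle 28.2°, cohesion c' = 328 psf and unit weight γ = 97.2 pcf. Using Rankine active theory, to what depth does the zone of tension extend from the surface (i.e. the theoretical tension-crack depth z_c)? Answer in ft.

K_a = tan²(45° − 28.2°/2) = 0.3582; √K_a = 0.5985.
The active pressure is zero where K_a γ z = 2c√K_a, so z_c = 2c/(γ√K_a) = 2×328/(97.2×0.5985) = 11.28 ft.

11.3 ft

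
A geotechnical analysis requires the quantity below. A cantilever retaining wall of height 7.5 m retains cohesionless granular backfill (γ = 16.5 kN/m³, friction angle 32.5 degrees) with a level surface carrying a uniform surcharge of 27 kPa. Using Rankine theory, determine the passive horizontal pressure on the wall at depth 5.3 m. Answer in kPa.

K_p = (1 + sin φ)/(1 − sin φ) = 3.322.
σ_v = γz + q = 16.5 × 5.3 + 27 = 114.5 kPa.
σ_h = K_p σ_v = 3.322 × 114.5 = 380.3 kPa.

380 kPa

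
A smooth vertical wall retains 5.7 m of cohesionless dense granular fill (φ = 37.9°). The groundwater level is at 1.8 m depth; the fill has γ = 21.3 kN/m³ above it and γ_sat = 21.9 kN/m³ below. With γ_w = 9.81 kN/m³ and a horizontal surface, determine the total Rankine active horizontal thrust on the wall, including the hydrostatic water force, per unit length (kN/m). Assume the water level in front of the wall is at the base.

K_a = tan²(45° − φ/2) = 0.2389.
γ' = 21.9 − 9.81 = 12.09 kN/m³. Depth below WT = 3.9 m.
σ'_h at WT = K_a γ d_w = 9.161 kPa; at base = 9.161 + K_a γ' × 3.9 = 20.43 kPa.
P₁ (0–1.8 m) = ½×9.161×1.8 = 8.245. P₂ (1.8–5.7 m) = ½(9.161+20.43)×3.9 = 57.70.
P_w = ½ γ_w h₂² = 0.5×9.81×3.9² = 74.61. Total = 8.245+57.70+74.61 = 140.5 kN/m.

141 kN/m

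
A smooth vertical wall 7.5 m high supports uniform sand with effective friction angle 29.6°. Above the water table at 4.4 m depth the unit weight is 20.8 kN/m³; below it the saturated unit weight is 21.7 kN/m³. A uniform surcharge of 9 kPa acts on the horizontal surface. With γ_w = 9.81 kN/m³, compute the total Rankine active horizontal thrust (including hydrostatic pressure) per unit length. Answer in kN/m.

K_a = tan²(45° − φ/2) = 0.3387.
γ' = 21.7 − 9.81 = 11.89 kN/m³. h₂ = H − d_w = 3.1 m.
σ'_h: at surface K_a·q = 3.049; at WT K_a(q+γd_w) = 34.05; at base K_a(q+γd_w+γ'h₂) = 46.54 kPa.
P₁ = ½(3.049+34.05)×4.4 = 81.62; P₂ = ½(34.05+46.54)×3.1 = 124.9; P_w = ½γ_w h₂² = 47.14.
Total = 81.62+124.9+47.14 = 253.7 kN/m.

254 kN/m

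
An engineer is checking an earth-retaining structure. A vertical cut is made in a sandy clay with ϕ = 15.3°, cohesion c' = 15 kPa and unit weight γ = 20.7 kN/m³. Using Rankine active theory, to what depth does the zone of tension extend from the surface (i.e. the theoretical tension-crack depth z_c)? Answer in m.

K_a = tan²(45° − 15.3°/2) = 0.5824; √K_a = 0.7632.
The active pressure is zero where K_a γ z = 2c√K_a, so z_c = 2c/(γ√K_a) = 2×15/(20.7×0.7632) = 1.899 m.

1.90 m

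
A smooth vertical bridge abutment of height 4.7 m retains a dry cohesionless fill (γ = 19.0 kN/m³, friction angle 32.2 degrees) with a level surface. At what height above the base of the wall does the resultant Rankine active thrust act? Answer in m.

K_a = 0.3047.
The pressure distribution is triangular, so the resultant acts at H/3 above the base = 4.7/3 = 1.567 m.

1.57 m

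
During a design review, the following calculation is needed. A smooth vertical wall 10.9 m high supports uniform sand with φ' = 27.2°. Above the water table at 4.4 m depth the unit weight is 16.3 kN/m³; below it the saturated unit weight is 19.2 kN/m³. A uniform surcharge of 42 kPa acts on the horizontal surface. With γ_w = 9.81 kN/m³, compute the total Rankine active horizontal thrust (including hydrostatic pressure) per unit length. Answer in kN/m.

684 kN/m

K_a = tan²(45° − φ/2) = 0.3726.
γ' = 19.2 − 9.81 = 9.390 kN/m³. h₂ = H − d_w = 6.5 m.
σ'_h: at surface K_a·q = 15.65; at WT K_a(q+γd_w) = 42.37; at base K_a(q+γd_w+γ'h₂) = 65.11 kPa.
P₁ = ½(15.65+42.37)×4.4 = 127.6; P₂ = ½(42.37+65.11)×6.5 = 349.3; P_w = ½γ_w h₂² = 207.2.
Total = 127.6+349.3+207.2 = 684.2 kN/m.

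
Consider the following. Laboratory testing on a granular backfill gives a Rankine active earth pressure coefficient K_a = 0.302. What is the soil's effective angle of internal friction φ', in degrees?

32.4°

K_a = tan²(45° − φ/2) ⇒ 45° − φ/2 = arctan(√0.302) = 28.79°.
φ = 2(45° − 28.79°) = 32.42°.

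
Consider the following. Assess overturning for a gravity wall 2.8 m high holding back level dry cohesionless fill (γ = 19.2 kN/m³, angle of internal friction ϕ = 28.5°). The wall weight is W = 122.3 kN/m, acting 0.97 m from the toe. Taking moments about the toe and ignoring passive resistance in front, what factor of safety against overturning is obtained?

4.77

K_a = tan²(45° − 28.5°/2) = 0.3540.
P_a = ½K_aγH² = 0.5×0.3540×19.2×2.8² = 26.64 kN/m, acting at H/3 = 0.9333 m above the base.
Overturning moment M_o = P_a × H/3 = 26.64 × 0.9333 = 24.86.
Resisting moment M_r = W × 0.97 = 122.3 × 0.97 = 118.6.
FS_overturning = M_r/M_o = 118.6/24.86 = 4.771.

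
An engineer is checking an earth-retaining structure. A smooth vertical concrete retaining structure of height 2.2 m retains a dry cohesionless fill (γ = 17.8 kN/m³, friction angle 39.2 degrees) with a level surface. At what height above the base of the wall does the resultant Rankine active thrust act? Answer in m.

K_a = 0.2255.
The pressure distribution is triangular, so the resultant acts at H/3 above the base = 2.2/3 = 0.7333 m.

0.733 m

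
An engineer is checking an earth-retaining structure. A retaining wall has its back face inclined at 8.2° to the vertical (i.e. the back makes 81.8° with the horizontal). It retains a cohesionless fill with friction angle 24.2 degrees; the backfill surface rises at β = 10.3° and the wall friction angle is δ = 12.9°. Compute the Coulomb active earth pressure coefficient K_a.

K_a = sin²(α+φ) / [sin²α · sin(α−δ) · (1 + √{sin(φ+δ)sin(φ−β) / (sin(α−δ)sin(α+β))})²].
With α = 81.8°, φ = 24.2°, δ = 12.9°, β = 10.3°: K_a = 0.5201.

0.520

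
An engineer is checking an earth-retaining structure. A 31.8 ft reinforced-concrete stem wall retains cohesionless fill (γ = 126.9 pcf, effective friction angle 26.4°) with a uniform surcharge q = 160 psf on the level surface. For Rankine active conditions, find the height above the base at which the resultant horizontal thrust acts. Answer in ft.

K_a = 0.3844.
Triangular part P₁ = ½K_aγH² = 24670 at H/3 = 10.60 ft; rectangular part P₂ = K_a q H = 1956 at H/2 = 15.90 ft.
ȳ = (P₁·10.60 + P₂·15.90)/(P₁+P₂) = 10.99 ft.

11.0 ft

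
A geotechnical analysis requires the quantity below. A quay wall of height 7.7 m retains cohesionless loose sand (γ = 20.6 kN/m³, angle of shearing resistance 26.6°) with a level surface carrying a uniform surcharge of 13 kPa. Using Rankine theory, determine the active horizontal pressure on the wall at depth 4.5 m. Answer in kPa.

40.3 kPa

K_a = (1 − sin φ)/(1 + sin φ) = 0.3814.
σ_v = γz + q = 20.6 × 4.5 + 13 = 105.7 kPa.
σ_h = K_a σ_v = 0.3814 × 105.7 = 40.32 kPa.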